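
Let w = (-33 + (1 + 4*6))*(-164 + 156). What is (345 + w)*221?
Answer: 90389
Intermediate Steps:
w = 64 (w = (-33 + (1 + 24))*(-8) = (-33 + 25)*(-8) = -8*(-8) = 64)
(345 + w)*221 = (345 + 64)*221 = 409*221 = 90389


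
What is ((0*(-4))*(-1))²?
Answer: 0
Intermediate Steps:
((0*(-4))*(-1))² = (0*(-1))² = 0² = 0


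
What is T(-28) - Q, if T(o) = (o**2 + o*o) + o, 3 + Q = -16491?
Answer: 18034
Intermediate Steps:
Q = -16494 (Q = -3 - 16491 = -16494)
T(o) = o + 2*o**2 (T(o) = (o**2 + o**2) + o = 2*o**2 + o = o + 2*o**2)
T(-28) - Q = -28*(1 + 2*(-28)) - 1*(-16494) = -28*(1 - 56) + 16494 = -28*(-55) + 16494 = 1540 + 16494 = 18034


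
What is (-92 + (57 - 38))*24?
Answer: -1752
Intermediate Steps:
(-92 + (57 - 38))*24 = (-92 + 19)*24 = -73*24 = -1752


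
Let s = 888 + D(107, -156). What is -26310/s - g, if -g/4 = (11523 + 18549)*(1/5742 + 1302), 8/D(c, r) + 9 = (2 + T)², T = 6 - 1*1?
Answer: 665619405893930/4250037 ≈ 1.5661e+8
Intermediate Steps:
T = 5 (T = 6 - 1 = 5)
D(c, r) = ⅕ (D(c, r) = 8/(-9 + (2 + 5)²) = 8/(-9 + 7²) = 8/(-9 + 49) = 8/40 = 8*(1/40) = ⅕)
s = 4441/5 (s = 888 + ⅕ = 4441/5 ≈ 888.20)
g = -149880552080/957 (g = -4*(11523 + 18549)*(1/5742 + 1302) = -120288*(1/5742 + 1302) = -120288*7476085/5742 = -4*37470138020/957 = -149880552080/957 ≈ -1.5661e+8)
-26310/s - g = -26310/4441/5 - 1*(-149880552080/957) = -26310*5/4441 + 149880552080/957 = -131550/4441 + 149880552080/957 = 665619405893930/4250037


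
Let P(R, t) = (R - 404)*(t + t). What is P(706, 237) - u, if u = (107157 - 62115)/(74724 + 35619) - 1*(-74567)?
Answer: 2522462747/36781 ≈ 68581.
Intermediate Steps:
P(R, t) = 2*t*(-404 + R) (P(R, t) = (-404 + R)*(2*t) = 2*t*(-404 + R))
u = 2742663841/36781 (u = 45042/110343 + 74567 = 45042*(1/110343) + 74567 = 15014/36781 + 74567 = 2742663841/36781 ≈ 74567.)
P(706, 237) - u = 2*237*(-404 + 706) - 1*2742663841/36781 = 2*237*302 - 2742663841/36781 = 143148 - 2742663841/36781 = 2522462747/36781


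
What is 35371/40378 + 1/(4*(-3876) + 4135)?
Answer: 402092521/459057482 ≈ 0.87591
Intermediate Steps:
35371/40378 + 1/(4*(-3876) + 4135) = 35371*(1/40378) + 1/(-15504 + 4135) = 35371/40378 + 1/(-11369) = 35371/40378 - 1/11369 = 402092521/459057482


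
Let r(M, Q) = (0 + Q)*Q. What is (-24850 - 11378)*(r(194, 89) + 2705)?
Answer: -384958728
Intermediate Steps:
r(M, Q) = Q² (r(M, Q) = Q*Q = Q²)
(-24850 - 11378)*(r(194, 89) + 2705) = (-24850 - 11378)*(89² + 2705) = -36228*(7921 + 2705) = -36228*10626 = -384958728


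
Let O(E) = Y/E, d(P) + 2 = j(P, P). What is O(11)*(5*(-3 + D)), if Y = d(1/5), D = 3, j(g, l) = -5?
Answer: 0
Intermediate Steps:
d(P) = -7 (d(P) = -2 - 5 = -7)
Y = -7
O(E) = -7/E
O(11)*(5*(-3 + D)) = (-7/11)*(5*(-3 + 3)) = (-7*1/11)*(5*0) = -7/11*0 = 0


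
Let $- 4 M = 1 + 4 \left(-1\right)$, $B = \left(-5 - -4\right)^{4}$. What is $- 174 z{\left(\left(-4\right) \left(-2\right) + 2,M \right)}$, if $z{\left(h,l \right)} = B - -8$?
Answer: $-1566$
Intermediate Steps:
$B = 1$ ($B = \left(-5 + 4\right)^{4} = \left(-1\right)^{4} = 1$)
$M = \frac{3}{4}$ ($M = - \frac{1 + 4 \left(-1\right)}{4} = - \frac{1 - 4}{4} = \left(- \frac{1}{4}\right) \left(-3\right) = \frac{3}{4} \approx 0.75$)
$z{\left(h,l \right)} = 9$ ($z{\left(h,l \right)} = 1 - -8 = 1 + 8 = 9$)
$- 174 z{\left(\left(-4\right) \left(-2\right) + 2,M \right)} = \left(-174\right) 9 = -1566$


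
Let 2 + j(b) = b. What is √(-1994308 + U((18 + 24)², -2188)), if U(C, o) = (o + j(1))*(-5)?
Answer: I*√1983363 ≈ 1408.3*I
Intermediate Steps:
j(b) = -2 + b
U(C, o) = 5 - 5*o (U(C, o) = (o + (-2 + 1))*(-5) = (o - 1)*(-5) = (-1 + o)*(-5) = 5 - 5*o)
√(-1994308 + U((18 + 24)², -2188)) = √(-1994308 + (5 - 5*(-2188))) = √(-1994308 + (5 + 10940)) = √(-1994308 + 10945) = √(-1983363) = I*√1983363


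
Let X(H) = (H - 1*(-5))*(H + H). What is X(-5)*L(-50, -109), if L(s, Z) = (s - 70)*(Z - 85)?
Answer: 0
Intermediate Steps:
L(s, Z) = (-85 + Z)*(-70 + s) (L(s, Z) = (-70 + s)*(-85 + Z) = (-85 + Z)*(-70 + s))
X(H) = 2*H*(5 + H) (X(H) = (H + 5)*(2*H) = (5 + H)*(2*H) = 2*H*(5 + H))
X(-5)*L(-50, -109) = (2*(-5)*(5 - 5))*(5950 - 85*(-50) - 70*(-109) - 109*(-50)) = (2*(-5)*0)*(5950 + 4250 + 7630 + 5450) = 0*23280 = 0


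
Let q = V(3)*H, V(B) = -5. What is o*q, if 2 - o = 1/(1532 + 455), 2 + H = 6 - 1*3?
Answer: -19865/1987 ≈ -9.9975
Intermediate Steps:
H = 1 (H = -2 + (6 - 1*3) = -2 + (6 - 3) = -2 + 3 = 1)
q = -5 (q = -5*1 = -5)
o = 3973/1987 (o = 2 - 1/(1532 + 455) = 2 - 1/1987 = 3973/1987 ≈ 1.9995)
o*q = (3973/1987)*(-5) = -19865/1987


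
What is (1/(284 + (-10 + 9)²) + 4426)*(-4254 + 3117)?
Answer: -478074769/95 ≈ -5.0324e+6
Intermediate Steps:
(1/(284 + (-10 + 9)²) + 4426)*(-4254 + 3117) = (1/(284 + (-1)²) + 4426)*(-1137) = (1/(284 + 1) + 4426)*(-1137) = (1/285 + 4426)*(-1137) = (1261411/285)*(-1137) = -478074769/95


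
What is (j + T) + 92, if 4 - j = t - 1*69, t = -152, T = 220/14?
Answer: 2329/7 ≈ 332.71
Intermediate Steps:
T = 110/7 (T = 220*(1/14) = 110/7 ≈ 15.714)
j = 225 (j = 4 - (-152 - 1*69) = 4 - (-152 - 69) = 4 - 1*(-221) = 4 + 221 = 225)
(j + T) + 92 = (225 + 110/7) + 92 = 1685/7 + 92 = 2329/7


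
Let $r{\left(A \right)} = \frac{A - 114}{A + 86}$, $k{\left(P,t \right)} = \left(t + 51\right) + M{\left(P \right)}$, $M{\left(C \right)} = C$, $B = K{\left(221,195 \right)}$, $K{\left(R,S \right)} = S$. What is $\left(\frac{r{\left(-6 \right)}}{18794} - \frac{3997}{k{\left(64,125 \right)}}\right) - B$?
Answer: $- \frac{477339589}{2255280} \approx -211.65$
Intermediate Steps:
$B = 195$
$k{\left(P,t \right)} = 51 + P + t$ ($k{\left(P,t \right)} = \left(t + 51\right) + P = \left(51 + t\right) + P = 51 + P + t$)
$r{\left(A \right)} = \frac{-114 + A}{86 + A}$
$\left(\frac{r{\left(-6 \right)}}{18794} - \frac{3997}{k{\left(64,125 \right)}}\right) - B = \left(\frac{\frac{1}{86 - 6} \left(-114 - 6\right)}{18794} - \frac{3997}{51 + 64 + 125}\right) - 195 = \left(\frac{1}{80} \left(-120\right) \frac{1}{18794} - \frac{3997}{240}\right) - 195 = \left(\left(- \frac{3}{2}\right) \frac{1}{18794} - \frac{3997}{240}\right) - 195 = \left(- \frac{3}{37588} - \frac{3997}{240}\right) - 195 = - \frac{37559989}{2255280} - 195 = - \frac{477339589}{2255280}$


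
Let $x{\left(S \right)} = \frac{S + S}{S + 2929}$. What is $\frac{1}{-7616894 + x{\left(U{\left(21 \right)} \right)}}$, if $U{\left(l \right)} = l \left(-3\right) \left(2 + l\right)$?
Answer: $- \frac{740}{5636503009} \approx -1.3129 \cdot 10^{-7}$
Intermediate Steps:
$U{\left(l \right)} = - 3 l \left(2 + l\right)$
$x{\left(S \right)} = \frac{2 S}{2929 + S}$
$\frac{1}{-7616894 + x{\left(U{\left(21 \right)} \right)}} = \frac{1}{-7616894 + \frac{2 \left(\left(-3\right) 21 \left(2 + 21\right)\right)}{2929 - 63 \left(2 + 21\right)}} = \frac{1}{-7616894 + \frac{2 \left(\left(-3\right) 21 \cdot 23\right)}{2929 - 63 \cdot 23}} = \frac{1}{-7616894 + 2 \left(-1449\right) \frac{1}{2929 - 1449}} = \frac{1}{-7616894 + 2 \left(-1449\right) \frac{1}{1480}} = \frac{1}{-7616894 - \frac{1449}{740}} = \frac{1}{- \frac{5636503009}{740}} = - \frac{740}{5636503009}$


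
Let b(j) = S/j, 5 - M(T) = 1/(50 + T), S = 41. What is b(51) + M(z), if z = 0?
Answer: 14749/2550 ≈ 5.7839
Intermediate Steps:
M(T) = 5 - 1/(50 + T)
b(j) = 41/j
b(51) + M(z) = 41/51 + (249 + 5*0)/(50 + 0) = 41*(1/51) + (249 + 0)/50 = 41/51 + (1/50)*249 = 41/51 + 249/50 = 14749/2550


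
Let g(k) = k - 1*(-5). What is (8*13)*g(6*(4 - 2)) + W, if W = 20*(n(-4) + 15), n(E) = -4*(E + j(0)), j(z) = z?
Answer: 2388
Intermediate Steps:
g(k) = 5 + k (g(k) = k + 5 = 5 + k)
n(E) = -4*E (n(E) = -4*(E + 0) = -4*E)
W = 620 (W = 20*(-4*(-4) + 15) = 20*(16 + 15) = 20*31 = 620)
(8*13)*g(6*(4 - 2)) + W = (8*13)*(5 + 6*(4 - 2)) + 620 = 104*(5 + 6*2) + 620 = 104*(5 + 12) + 620 = 104*17 + 620 = 1768 + 620 = 2388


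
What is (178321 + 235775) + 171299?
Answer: 585395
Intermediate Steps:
(178321 + 235775) + 171299 = 414096 + 171299 = 585395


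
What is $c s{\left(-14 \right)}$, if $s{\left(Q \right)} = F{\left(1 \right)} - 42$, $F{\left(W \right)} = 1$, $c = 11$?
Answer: $-451$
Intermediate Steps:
$s{\left(Q \right)} = -41$ ($s{\left(Q \right)} = 1 - 42 = -41$)
$c s{\left(-14 \right)} = 11 \left(-41\right) = -451$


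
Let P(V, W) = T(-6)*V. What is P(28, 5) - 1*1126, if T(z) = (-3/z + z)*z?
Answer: -202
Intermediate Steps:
T(z) = z*(z - 3/z) (T(z) = (z - 3/z)*z = z*(z - 3/z))
P(V, W) = 33*V (P(V, W) = (-3 + (-6)²)*V = (-3 + 36)*V = 33*V)
P(28, 5) - 1*1126 = 33*28 - 1*1126 = 924 - 1126 = -202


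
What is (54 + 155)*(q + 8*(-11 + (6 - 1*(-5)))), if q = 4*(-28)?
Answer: -23408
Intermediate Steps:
q = -112
(54 + 155)*(q + 8*(-11 + (6 - 1*(-5)))) = (54 + 155)*(-112 + 8*(-11 + (6 - 1*(-5)))) = 209*(-112 + 8*(-11 + (6 + 5))) = 209*(-112 + 8*(-11 + 11)) = 209*(-112 + 8*0) = 209*(-112 + 0) = 209*(-112) = -23408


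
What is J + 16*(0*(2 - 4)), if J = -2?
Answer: -2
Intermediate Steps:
J + 16*(0*(2 - 4)) = -2 + 16*(0*(2 - 4)) = -2 + 16*(0*(-2)) = -2 + 16*0 = -2 + 0 = -2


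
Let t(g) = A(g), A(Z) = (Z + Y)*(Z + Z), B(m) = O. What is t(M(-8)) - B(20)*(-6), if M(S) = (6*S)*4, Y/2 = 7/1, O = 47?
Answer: 68634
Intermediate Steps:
Y = 14 (Y = 2*(7/1) = 2*(7*1) = 2*7 = 14)
B(m) = 47
M(S) = 24*S
A(Z) = 2*Z*(14 + Z) (A(Z) = (Z + 14)*(Z + Z) = (14 + Z)*(2*Z) = 2*Z*(14 + Z))
t(g) = 2*g*(14 + g)
t(M(-8)) - B(20)*(-6) = 2*(24*(-8))*(14 + 24*(-8)) - 47*(-6) = 2*(-192)*(14 - 192) - 1*(-282) = 2*(-192)*(-178) + 282 = 68352 + 282 = 68634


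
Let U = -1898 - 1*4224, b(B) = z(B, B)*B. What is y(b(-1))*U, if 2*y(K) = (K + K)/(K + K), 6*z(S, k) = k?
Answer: -3061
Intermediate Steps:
z(S, k) = k/6
b(B) = B**2/6 (b(B) = (B/6)*B = B**2/6)
y(K) = 1/2 (y(K) = ((K + K)/(K + K))/2 = ((2*K)/((2*K)))/2 = ((2*K)*(1/(2*K)))/2 = (1/2)*1 = 1/2)
U = -6122 (U = -1898 - 4224 = -6122)
y(b(-1))*U = (1/2)*(-6122) = -3061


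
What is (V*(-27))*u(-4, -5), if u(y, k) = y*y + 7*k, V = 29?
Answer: 14877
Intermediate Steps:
u(y, k) = y² + 7*k
(V*(-27))*u(-4, -5) = (29*(-27))*((-4)² + 7*(-5)) = -783*(16 - 35) = -783*(-19) = 14877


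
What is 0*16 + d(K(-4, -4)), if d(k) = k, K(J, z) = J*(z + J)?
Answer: 32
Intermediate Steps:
K(J, z) = J*(J + z)
0*16 + d(K(-4, -4)) = 0*16 - 4*(-4 - 4) = 0 - 4*(-8) = 0 + 32 = 32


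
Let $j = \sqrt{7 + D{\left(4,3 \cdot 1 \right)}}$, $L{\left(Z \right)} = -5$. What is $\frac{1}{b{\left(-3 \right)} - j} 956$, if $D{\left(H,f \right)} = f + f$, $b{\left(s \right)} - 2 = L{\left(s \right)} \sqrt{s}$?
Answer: $\frac{956}{2 - \sqrt{13} - 5 i \sqrt{3}} \approx -19.785 + 106.72 i$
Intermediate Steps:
$b{\left(s \right)} = 2 - 5 \sqrt{s}$
$D{\left(H,f \right)} = 2 f$
$j = \sqrt{13}$ ($j = \sqrt{7 + 2 \cdot 3 \cdot 1} = \sqrt{7 + 2 \cdot 3} = \sqrt{7 + 6} = \sqrt{13} \approx 3.6056$)
$\frac{1}{b{\left(-3 \right)} - j} 956 = \frac{1}{\left(2 - 5 \sqrt{-3}\right) - \sqrt{13}} \cdot 956 = \frac{1}{\left(2 - 5 i \sqrt{3}\right) - \sqrt{13}} \cdot 956 = \frac{1}{2 - \sqrt{13} - 5 i \sqrt{3}} \cdot 956 = \frac{956}{2 - \sqrt{13} - 5 i \sqrt{3}}$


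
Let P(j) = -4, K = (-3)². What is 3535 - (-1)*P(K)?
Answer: 3531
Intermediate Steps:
K = 9
3535 - (-1)*P(K) = 3535 - (-1)*(-4) = 3535 - 1*4 = 3535 - 4 = 3531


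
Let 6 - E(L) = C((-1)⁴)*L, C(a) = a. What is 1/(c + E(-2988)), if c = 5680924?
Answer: 1/5683918 ≈ 1.7593e-7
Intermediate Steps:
E(L) = 6 - L (E(L) = 6 - (-1)⁴*L = 6 - L)
1/(c + E(-2988)) = 1/(5680924 + (6 - 1*(-2988))) = 1/(5680924 + (6 + 2988)) = 1/(5680924 + 2994) = 1/5683918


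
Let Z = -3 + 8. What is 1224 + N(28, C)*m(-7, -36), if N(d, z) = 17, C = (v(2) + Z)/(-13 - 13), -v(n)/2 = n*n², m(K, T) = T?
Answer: 612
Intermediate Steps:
Z = 5
v(n) = -2*n³ (v(n) = -2*n*n² = -2*n³)
C = 11/26 (C = (-2*2³ + 5)/(-13 - 13) = (-2*8 + 5)/(-26) = (-16 + 5)*(-1/26) = -11*(-1/26) = 11/26 ≈ 0.42308)
1224 + N(28, C)*m(-7, -36) = 1224 + 17*(-36) = 1224 - 612 = 612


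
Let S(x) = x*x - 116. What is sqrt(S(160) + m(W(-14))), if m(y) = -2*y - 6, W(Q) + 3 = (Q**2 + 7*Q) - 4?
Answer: 4*sqrt(1581) ≈ 159.05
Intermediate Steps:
W(Q) = -7 + Q**2 + 7*Q (W(Q) = -3 + ((Q**2 + 7*Q) - 4) = -3 + (-4 + Q**2 + 7*Q) = -7 + Q**2 + 7*Q)
S(x) = -116 + x**2 (S(x) = x**2 - 116 = -116 + x**2)
m(y) = -6 - 2*y
sqrt(S(160) + m(W(-14))) = sqrt((-116 + 160**2) + (-6 - 2*(-7 + (-14)**2 + 7*(-14)))) = sqrt((-116 + 25600) + (-6 - 2*(-7 + 196 - 98))) = sqrt(25484 + (-6 - 2*91)) = sqrt(25484 + (-6 - 182)) = sqrt(25484 - 188) = sqrt(25296) = 4*sqrt(1581)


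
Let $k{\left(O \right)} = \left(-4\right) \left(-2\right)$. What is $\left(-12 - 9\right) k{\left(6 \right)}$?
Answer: $-168$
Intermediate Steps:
$k{\left(O \right)} = 8$
$\left(-12 - 9\right) k{\left(6 \right)} = \left(-12 - 9\right) 8 = \left(-21\right) 8 = -168$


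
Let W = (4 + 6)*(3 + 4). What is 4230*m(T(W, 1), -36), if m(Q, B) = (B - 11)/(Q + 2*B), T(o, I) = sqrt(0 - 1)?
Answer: 2862864/1037 + 39762*I/1037 ≈ 2760.7 + 38.343*I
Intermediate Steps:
W = 70 (W = 10*7 = 70)
T(o, I) = I (T(o, I) = sqrt(-1) = I)
m(Q, B) = (-11 + B)/(Q + 2*B)
4230*m(T(W, 1), -36) = 4230*((-11 - 36)/(I + 2*(-36))) = 4230*(-47/(I - 72)) = 4230*(-47/(-72 + I)) = 4230*(((-72 - I)/5185)*(-47)) = 4230*(-47*(-72 - I)/5185) = -39762*(-72 - I)/1037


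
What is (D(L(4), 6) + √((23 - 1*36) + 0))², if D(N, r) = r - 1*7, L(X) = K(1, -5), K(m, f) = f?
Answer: (1 - I*√13)² ≈ -12.0 - 7.2111*I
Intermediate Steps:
L(X) = -5
D(N, r) = -7 + r (D(N, r) = r - 7 = -7 + r)
(D(L(4), 6) + √((23 - 1*36) + 0))² = ((-7 + 6) + √((23 - 1*36) + 0))² = (-1 + √((23 - 36) + 0))² = (-1 + √(-13 + 0))² = (-1 + √(-13))² = (-1 + I*√13)²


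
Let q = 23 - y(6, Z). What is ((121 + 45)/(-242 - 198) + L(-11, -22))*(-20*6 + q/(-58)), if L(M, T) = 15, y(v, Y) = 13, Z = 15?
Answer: -2242249/1276 ≈ -1757.2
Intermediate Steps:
q = 10 (q = 23 - 1*13 = 23 - 13 = 10)
((121 + 45)/(-242 - 198) + L(-11, -22))*(-20*6 + q/(-58)) = ((121 + 45)/(-242 - 198) + 15)*(-20*6 + 10/(-58)) = (166/(-440) + 15)*(-120 + 10*(-1/58)) = (166*(-1/440) + 15)*(-120 - 5/29) = (-83/220 + 15)*(-3485/29) = (3217/220)*(-3485/29) = -2242249/1276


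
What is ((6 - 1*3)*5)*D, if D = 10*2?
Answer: 300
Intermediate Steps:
D = 20
((6 - 1*3)*5)*D = ((6 - 1*3)*5)*20 = ((6 - 3)*5)*20 = (3*5)*20 = 15*20 = 300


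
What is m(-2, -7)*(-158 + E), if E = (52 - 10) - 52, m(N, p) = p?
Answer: 1176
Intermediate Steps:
E = -10 (E = 42 - 52 = -10)
m(-2, -7)*(-158 + E) = -7*(-158 - 10) = -7*(-168) = 1176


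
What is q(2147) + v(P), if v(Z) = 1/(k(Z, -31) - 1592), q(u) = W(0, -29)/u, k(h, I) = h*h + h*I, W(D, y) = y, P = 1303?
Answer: -48016749/3555054128 ≈ -0.013507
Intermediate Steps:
k(h, I) = h² + I*h
q(u) = -29/u
v(Z) = 1/(-1592 + Z*(-31 + Z)) (v(Z) = 1/(Z*(-31 + Z) - 1592) = 1/(-1592 + Z*(-31 + Z)))
q(2147) + v(P) = -29/2147 + 1/(-1592 + 1303*(-31 + 1303)) = -29*1/2147 + 1/(-1592 + 1303*1272) = -29/2147 + 1/(-1592 + 1657416) = -29/2147 + 1/1655824 = -48016749/3555054128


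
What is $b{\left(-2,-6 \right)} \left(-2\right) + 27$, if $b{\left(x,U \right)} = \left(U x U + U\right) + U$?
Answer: $195$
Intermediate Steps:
$b{\left(x,U \right)} = 2 U + x U^{2}$ ($b{\left(x,U \right)} = \left(x U^{2} + U\right) + U = \left(U + x U^{2}\right) + U = 2 U + x U^{2}$)
$b{\left(-2,-6 \right)} \left(-2\right) + 27 = - 6 \left(2 - -12\right) \left(-2\right) + 27 = - 6 \left(2 + 12\right) \left(-2\right) + 27 = \left(-6\right) 14 \left(-2\right) + 27 = \left(-84\right) \left(-2\right) + 27 = 168 + 27 = 195$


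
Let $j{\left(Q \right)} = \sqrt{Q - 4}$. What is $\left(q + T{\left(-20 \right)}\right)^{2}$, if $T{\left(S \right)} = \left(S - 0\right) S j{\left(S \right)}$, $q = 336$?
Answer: $-3727104 + 537600 i \sqrt{6} \approx -3.7271 \cdot 10^{6} + 1.3168 \cdot 10^{6} i$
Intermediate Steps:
$j{\left(Q \right)} = \sqrt{-4 + Q}$
$T{\left(S \right)} = S^{2} \sqrt{-4 + S}$ ($T{\left(S \right)} = \left(S - 0\right) S \sqrt{-4 + S} = \left(S + 0\right) S \sqrt{-4 + S} = S S \sqrt{-4 + S} = S^{2} \sqrt{-4 + S}$)
$\left(q + T{\left(-20 \right)}\right)^{2} = \left(336 + \left(-20\right)^{2} \sqrt{-4 - 20}\right)^{2} = \left(336 + 400 \sqrt{-24}\right)^{2} = \left(336 + 400 \cdot 2 i \sqrt{6}\right)^{2} = \left(336 + 800 i \sqrt{6}\right)^{2}$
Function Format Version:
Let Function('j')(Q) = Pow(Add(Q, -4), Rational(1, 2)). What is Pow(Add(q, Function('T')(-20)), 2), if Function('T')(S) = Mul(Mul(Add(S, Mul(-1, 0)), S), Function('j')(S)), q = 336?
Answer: Add(-3727104, Mul(537600, I, Pow(6, Rational(1, 2)))) ≈ Add(-3.7271e+6, Mul(1.3168e+6, I))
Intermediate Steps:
Function('j')(Q) = Pow(Add(-4, Q), Rational(1, 2))
Function('T')(S) = Mul(Pow(S, 2), Pow(Add(-4, S), Rational(1, 2))) (Function('T')(S) = Mul(Mul(Add(S, Mul(-1, 0)), S), Pow(Add(-4, S), Rational(1, 2))) = Mul(Mul(Add(S, 0), S), Pow(Add(-4, S), Rational(1, 2))) = Mul(Mul(S, S), Pow(Add(-4, S), Rational(1, 2))) = Mul(Pow(S, 2), Pow(Add(-4, S), Rational(1, 2))))
Pow(Add(q, Function('T')(-20)), 2) = Pow(Add(336, Mul(Pow(-20, 2), Pow(Add(-4, -20), Rational(1, 2)))), 2) = Pow(Add(336, Mul(400, Pow(-24, Rational(1, 2)))), 2) = Pow(Add(336, Mul(400, Mul(2, I, Pow(6, Rational(1, 2))))), 2) = Pow(Add(336, Mul(800, I, Pow(6, Rational(1, 2)))), 2)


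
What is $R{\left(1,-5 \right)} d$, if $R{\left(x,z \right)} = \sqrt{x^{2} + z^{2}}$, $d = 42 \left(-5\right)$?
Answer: $- 210 \sqrt{26} \approx -1070.8$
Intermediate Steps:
$d = -210$
$R{\left(1,-5 \right)} d = \sqrt{1^{2} + \left(-5\right)^{2}} \left(-210\right) = \sqrt{1 + 25} \left(-210\right) = \sqrt{26} \left(-210\right) = - 210 \sqrt{26}$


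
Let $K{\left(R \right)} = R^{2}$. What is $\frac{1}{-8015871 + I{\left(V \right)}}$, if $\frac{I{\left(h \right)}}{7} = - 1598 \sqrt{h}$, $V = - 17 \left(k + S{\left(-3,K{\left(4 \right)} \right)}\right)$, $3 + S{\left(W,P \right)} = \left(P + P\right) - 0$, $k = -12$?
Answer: $- \frac{8015871}{64290349474885} + \frac{190162 i}{64290349474885} \approx -1.2468 \cdot 10^{-7} + 2.9579 \cdot 10^{-9} i$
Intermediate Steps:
$S{\left(W,P \right)} = -3 + 2 P$ ($S{\left(W,P \right)} = -3 + \left(\left(P + P\right) - 0\right) = -3 + \left(2 P + 0\right) = -3 + 2 P$)
$V = -289$ ($V = - 17 \left(-12 - \left(3 - 2 \cdot 4^{2}\right)\right) = - 17 \left(-12 + \left(-3 + 2 \cdot 16\right)\right) = - 17 \left(-12 + \left(-3 + 32\right)\right) = - 17 \left(-12 + 29\right) = \left(-17\right) 17 = -289$)
$I{\left(h \right)} = - 11186 \sqrt{h}$ ($I{\left(h \right)} = 7 \left(- 1598 \sqrt{h}\right) = - 11186 \sqrt{h}$)
$\frac{1}{-8015871 + I{\left(V \right)}} = \frac{1}{-8015871 - 11186 \sqrt{-289}} = \frac{1}{-8015871 - 11186 \cdot 17 i} = \frac{1}{-8015871 - 190162 i} = \frac{-8015871 + 190162 i}{64290349474885}$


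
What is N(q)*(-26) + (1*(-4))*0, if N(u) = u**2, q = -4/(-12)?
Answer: -26/9 ≈ -2.8889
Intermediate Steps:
q = 1/3 (q = -4*(-1/12) = 1/3 ≈ 0.33333)
N(q)*(-26) + (1*(-4))*0 = (1/3)**2*(-26) + (1*(-4))*0 = (1/9)*(-26) - 4*0 = -26/9 + 0 = -26/9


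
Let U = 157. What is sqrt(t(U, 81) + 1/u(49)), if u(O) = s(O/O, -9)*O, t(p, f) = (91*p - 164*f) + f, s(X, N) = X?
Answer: sqrt(53117)/7 ≈ 32.924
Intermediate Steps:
t(p, f) = -163*f + 91*p (t(p, f) = (-164*f + 91*p) + f = -163*f + 91*p)
u(O) = O (u(O) = (O/O)*O = 1*O = O)
sqrt(t(U, 81) + 1/u(49)) = sqrt((-163*81 + 91*157) + 1/49) = sqrt((-13203 + 14287) + 1/49) = sqrt(1084 + 1/49) = sqrt(53117/49) = sqrt(53117)/7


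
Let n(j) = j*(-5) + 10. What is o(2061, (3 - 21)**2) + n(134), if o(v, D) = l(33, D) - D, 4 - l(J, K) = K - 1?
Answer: -1303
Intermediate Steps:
n(j) = 10 - 5*j (n(j) = -5*j + 10 = 10 - 5*j)
l(J, K) = 5 - K (l(J, K) = 4 - (K - 1) = 4 - (-1 + K) = 4 + (1 - K) = 5 - K)
o(v, D) = 5 - 2*D (o(v, D) = (5 - D) - D = 5 - 2*D)
o(2061, (3 - 21)**2) + n(134) = (5 - 2*(3 - 21)**2) + (10 - 5*134) = (5 - 2*(-18)**2) + (10 - 670) = (5 - 2*324) - 660 = (5 - 648) - 660 = -643 - 660 = -1303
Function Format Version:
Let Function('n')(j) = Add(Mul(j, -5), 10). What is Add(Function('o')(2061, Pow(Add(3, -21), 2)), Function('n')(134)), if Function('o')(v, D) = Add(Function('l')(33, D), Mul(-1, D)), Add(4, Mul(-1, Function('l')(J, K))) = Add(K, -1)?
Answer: -1303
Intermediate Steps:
Function('n')(j) = Add(10, Mul(-5, j)) (Function('n')(j) = Add(Mul(-5, j), 10) = Add(10, Mul(-5, j)))
Function('l')(J, K) = Add(5, Mul(-1, K)) (Function('l')(J, K) = Add(4, Mul(-1, Add(K, -1))) = Add(4, Mul(-1, Add(-1, K))) = Add(4, Add(1, Mul(-1, K))) = Add(5, Mul(-1, K)))
Function('o')(v, D) = Add(5, Mul(-2, D)) (Function('o')(v, D) = Add(Add(5, Mul(-1, D)), Mul(-1, D)) = Add(5, Mul(-2, D)))
Add(Function('o')(2061, Pow(Add(3, -21), 2)), Function('n')(134)) = Add(Add(5, Mul(-2, Pow(Add(3, -21), 2))), Add(10, Mul(-5, 134))) = Add(Add(5, Mul(-2, Pow(-18, 2))), Add(10, -670)) = Add(Add(5, Mul(-2, 324)), -660) = Add(Add(5, -648), -660) = Add(-643, -660) = -1303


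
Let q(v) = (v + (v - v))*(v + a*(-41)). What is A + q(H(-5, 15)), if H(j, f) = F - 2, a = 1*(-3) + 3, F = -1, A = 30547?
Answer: 30556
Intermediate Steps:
a = 0 (a = -3 + 3 = 0)
H(j, f) = -3 (H(j, f) = -1 - 2 = -3)
q(v) = v² (q(v) = (v + (v - v))*(v + 0*(-41)) = (v + 0)*(v + 0) = v*v = v²)
A + q(H(-5, 15)) = 30547 + (-3)² = 30547 + 9 = 30556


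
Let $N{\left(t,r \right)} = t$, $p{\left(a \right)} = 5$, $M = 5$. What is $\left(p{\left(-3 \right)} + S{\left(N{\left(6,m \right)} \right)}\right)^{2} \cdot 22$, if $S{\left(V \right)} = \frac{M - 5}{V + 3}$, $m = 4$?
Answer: $550$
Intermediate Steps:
$S{\left(V \right)} = 0$ ($S{\left(V \right)} = \frac{5 - 5}{V + 3} = \frac{0}{3 + V} = 0$)
$\left(p{\left(-3 \right)} + S{\left(N{\left(6,m \right)} \right)}\right)^{2} \cdot 22 = \left(5 + 0\right)^{2} \cdot 22 = 5^{2} \cdot 22 = 25 \cdot 22 = 550$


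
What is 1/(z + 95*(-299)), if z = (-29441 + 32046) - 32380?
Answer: -1/58180 ≈ -1.7188e-5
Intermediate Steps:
z = -29775 (z = 2605 - 32380 = -29775)
1/(z + 95*(-299)) = 1/(-29775 + 95*(-299)) = 1/(-29775 - 28405) = 1/(-58180) = -1/58180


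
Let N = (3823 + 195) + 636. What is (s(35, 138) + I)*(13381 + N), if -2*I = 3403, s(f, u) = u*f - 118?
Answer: 108588735/2 ≈ 5.4294e+7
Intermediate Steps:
s(f, u) = -118 + f*u (s(f, u) = f*u - 118 = -118 + f*u)
I = -3403/2 (I = -½*3403 = -3403/2 ≈ -1701.5)
N = 4654 (N = 4018 + 636 = 4654)
(s(35, 138) + I)*(13381 + N) = ((-118 + 35*138) - 3403/2)*(13381 + 4654) = ((-118 + 4830) - 3403/2)*18035 = (4712 - 3403/2)*18035 = (6021/2)*18035 = 108588735/2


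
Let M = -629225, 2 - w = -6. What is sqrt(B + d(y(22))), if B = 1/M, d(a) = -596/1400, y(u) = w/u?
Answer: I*sqrt(1321441211370)/1761830 ≈ 0.65247*I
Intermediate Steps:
w = 8 (w = 2 - 1*(-6) = 2 + 6 = 8)
y(u) = 8/u
d(a) = -149/350 (d(a) = -596*1/1400 = -149/350)
B = -1/629225 (B = 1/(-629225) = -1/629225 ≈ -1.5893e-6)
sqrt(B + d(y(22))) = sqrt(-1/629225 - 149/350) = sqrt(-750039/1761830) = I*sqrt(1321441211370)/1761830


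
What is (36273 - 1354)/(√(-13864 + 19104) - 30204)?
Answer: -263673369/228069094 - 34919*√1310/456138188 ≈ -1.1589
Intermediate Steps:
(36273 - 1354)/(√(-13864 + 19104) - 30204) = 34919/(√5240 - 30204) = 34919/(2*√1310 - 30204) = 34919/(-30204 + 2*√1310)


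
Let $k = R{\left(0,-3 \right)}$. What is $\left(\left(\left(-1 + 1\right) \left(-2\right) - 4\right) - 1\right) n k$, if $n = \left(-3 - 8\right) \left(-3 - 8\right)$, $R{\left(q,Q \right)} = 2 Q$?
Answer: $3630$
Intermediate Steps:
$n = 121$ ($n = \left(-11\right) \left(-11\right) = 121$)
$k = -6$ ($k = 2 \left(-3\right) = -6$)
$\left(\left(\left(-1 + 1\right) \left(-2\right) - 4\right) - 1\right) n k = \left(\left(\left(-1 + 1\right) \left(-2\right) - 4\right) - 1\right) 121 \left(-6\right) = \left(\left(0 \left(-2\right) - 4\right) - 1\right) 121 \left(-6\right) = \left(\left(0 - 4\right) - 1\right) 121 \left(-6\right) = \left(-4 - 1\right) 121 \left(-6\right) = \left(-5\right) 121 \left(-6\right) = \left(-605\right) \left(-6\right) = 3630$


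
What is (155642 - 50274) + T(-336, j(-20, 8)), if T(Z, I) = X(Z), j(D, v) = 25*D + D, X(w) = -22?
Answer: 105346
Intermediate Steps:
j(D, v) = 26*D
T(Z, I) = -22
(155642 - 50274) + T(-336, j(-20, 8)) = (155642 - 50274) - 22 = 105368 - 22 = 105346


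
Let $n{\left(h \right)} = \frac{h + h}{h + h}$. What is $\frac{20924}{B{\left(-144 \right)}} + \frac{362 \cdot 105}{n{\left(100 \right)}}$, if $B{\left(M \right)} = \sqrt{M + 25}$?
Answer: $38010 - \frac{20924 i \sqrt{119}}{119} \approx 38010.0 - 1918.1 i$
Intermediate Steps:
$B{\left(M \right)} = \sqrt{25 + M}$
$n{\left(h \right)} = 1$ ($n{\left(h \right)} = \frac{2 h}{2 h} = 2 h \frac{1}{2 h} = 1$)
$\frac{20924}{B{\left(-144 \right)}} + \frac{362 \cdot 105}{n{\left(100 \right)}} = \frac{20924}{\sqrt{25 - 144}} + \frac{362 \cdot 105}{1} = \frac{20924}{\sqrt{-119}} + 38010 \cdot 1 = \frac{20924}{i \sqrt{119}} + 38010 = 20924 \left(- \frac{i \sqrt{119}}{119}\right) + 38010 = - \frac{20924 i \sqrt{119}}{119} + 38010 = 38010 - \frac{20924 i \sqrt{119}}{119}$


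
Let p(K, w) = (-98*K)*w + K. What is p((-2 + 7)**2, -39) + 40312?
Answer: 135887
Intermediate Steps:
p(K, w) = K - 98*K*w (p(K, w) = -98*K*w + K = K - 98*K*w)
p((-2 + 7)**2, -39) + 40312 = (-2 + 7)**2*(1 - 98*(-39)) + 40312 = 5**2*(1 + 3822) + 40312 = 25*3823 + 40312 = 95575 + 40312 = 135887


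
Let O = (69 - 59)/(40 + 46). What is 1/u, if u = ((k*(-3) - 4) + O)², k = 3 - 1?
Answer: 1849/180625 ≈ 0.010237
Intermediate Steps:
k = 2
O = 5/43 (O = 10/86 = 10*(1/86) = 5/43 ≈ 0.11628)
u = 180625/1849 (u = ((2*(-3) - 4) + 5/43)² = ((-6 - 4) + 5/43)² = (-10 + 5/43)² = (-425/43)² = 180625/1849 ≈ 97.688)
1/u = 1/(180625/1849) = 1849/180625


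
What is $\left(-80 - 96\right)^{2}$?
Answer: $30976$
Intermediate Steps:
$\left(-80 - 96\right)^{2} = \left(-176\right)^{2} = 30976$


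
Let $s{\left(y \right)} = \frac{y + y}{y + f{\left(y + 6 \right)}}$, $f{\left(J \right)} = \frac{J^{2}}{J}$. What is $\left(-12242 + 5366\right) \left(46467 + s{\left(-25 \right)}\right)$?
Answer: $- \frac{3514663962}{11} \approx -3.1951 \cdot 10^{8}$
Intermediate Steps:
$f{\left(J \right)} = J$
$s{\left(y \right)} = \frac{2 y}{6 + 2 y}$ ($s{\left(y \right)} = \frac{y + y}{y + \left(y + 6\right)} = \frac{2 y}{y + \left(6 + y\right)} = \frac{2 y}{6 + 2 y}$)
$\left(-12242 + 5366\right) \left(46467 + s{\left(-25 \right)}\right) = \left(-12242 + 5366\right) \left(46467 - \frac{25}{3 - 25}\right) = - 6876 \left(46467 - \frac{25}{-22}\right) = - 6876 \left(46467 - - \frac{25}{22}\right) = - 6876 \left(46467 + \frac{25}{22}\right) = \left(-6876\right) \frac{1022299}{22} = - \frac{3514663962}{11}$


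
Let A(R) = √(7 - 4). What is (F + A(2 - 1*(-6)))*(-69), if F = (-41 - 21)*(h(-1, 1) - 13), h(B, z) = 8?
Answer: -21390 - 69*√3 ≈ -21510.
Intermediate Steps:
A(R) = √3
F = 310 (F = (-41 - 21)*(8 - 13) = -62*(-5) = 310)
(F + A(2 - 1*(-6)))*(-69) = (310 + √3)*(-69) = -21390 - 69*√3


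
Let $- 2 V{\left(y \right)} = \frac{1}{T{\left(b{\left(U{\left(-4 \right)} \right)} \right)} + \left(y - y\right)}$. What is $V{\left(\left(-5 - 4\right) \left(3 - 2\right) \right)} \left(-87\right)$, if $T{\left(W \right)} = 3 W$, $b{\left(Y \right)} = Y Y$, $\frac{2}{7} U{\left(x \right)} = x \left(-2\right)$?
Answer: $\frac{29}{1568} \approx 0.018495$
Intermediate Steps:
$U{\left(x \right)} = - 7 x$ ($U{\left(x \right)} = \frac{7 x \left(-2\right)}{2} = \frac{7 \left(- 2 x\right)}{2} = - 7 x$)
$b{\left(Y \right)} = Y^{2}$
$V{\left(y \right)} = - \frac{1}{4704}$ ($V{\left(y \right)} = - \frac{1}{2 \left(3 \left(\left(-7\right) \left(-4\right)\right)^{2} + \left(y - y\right)\right)} = - \frac{1}{2 \left(3 \cdot 28^{2} + 0\right)} = - \frac{1}{2 \left(3 \cdot 784 + 0\right)} = - \frac{1}{2 \left(2352 + 0\right)} = - \frac{1}{2 \cdot 2352} = \left(- \frac{1}{2}\right) \frac{1}{2352} = - \frac{1}{4704}$)
$V{\left(\left(-5 - 4\right) \left(3 - 2\right) \right)} \left(-87\right) = \left(- \frac{1}{4704}\right) \left(-87\right) = \frac{29}{1568}$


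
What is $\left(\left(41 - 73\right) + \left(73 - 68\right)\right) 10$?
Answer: $-270$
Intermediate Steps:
$\left(\left(41 - 73\right) + \left(73 - 68\right)\right) 10 = \left(-32 + 5\right) 10 = \left(-27\right) 10 = -270$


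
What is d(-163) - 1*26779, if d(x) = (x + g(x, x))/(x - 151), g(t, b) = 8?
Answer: -8408451/314 ≈ -26779.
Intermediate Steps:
d(x) = (8 + x)/(-151 + x) (d(x) = (x + 8)/(x - 151) = (8 + x)/(-151 + x))
d(-163) - 1*26779 = (8 - 163)/(-151 - 163) - 1*26779 = -155/(-314) - 26779 = -1/314*(-155) - 26779 = 155/314 - 26779 = -8408451/314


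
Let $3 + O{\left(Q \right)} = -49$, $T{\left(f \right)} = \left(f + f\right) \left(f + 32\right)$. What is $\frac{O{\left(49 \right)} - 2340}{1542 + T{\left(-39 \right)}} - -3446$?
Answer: $\frac{899107}{261} \approx 3444.9$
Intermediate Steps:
$T{\left(f \right)} = 2 f \left(32 + f\right)$
$O{\left(Q \right)} = -52$ ($O{\left(Q \right)} = -3 - 49 = -52$)
$\frac{O{\left(49 \right)} - 2340}{1542 + T{\left(-39 \right)}} - -3446 = \frac{-52 - 2340}{1542 + 2 \left(-39\right) \left(32 - 39\right)} - -3446 = - \frac{2392}{1542 + 2 \left(-39\right) \left(-7\right)} + 3446 = - \frac{2392}{1542 + 546} + 3446 = - \frac{2392}{2088} + 3446 = \left(-2392\right) \frac{1}{2088} + 3446 = - \frac{299}{261} + 3446 = \frac{899107}{261}$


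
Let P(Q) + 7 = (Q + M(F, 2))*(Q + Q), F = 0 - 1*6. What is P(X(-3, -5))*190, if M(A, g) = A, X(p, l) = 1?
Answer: -3230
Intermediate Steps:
F = -6 (F = 0 - 6 = -6)
P(Q) = -7 + 2*Q*(-6 + Q) (P(Q) = -7 + (Q - 6)*(Q + Q) = -7 + (-6 + Q)*(2*Q) = -7 + 2*Q*(-6 + Q))
P(X(-3, -5))*190 = (-7 - 12*1 + 2*1²)*190 = (-7 - 12 + 2*1)*190 = (-7 - 12 + 2)*190 = -17*190 = -3230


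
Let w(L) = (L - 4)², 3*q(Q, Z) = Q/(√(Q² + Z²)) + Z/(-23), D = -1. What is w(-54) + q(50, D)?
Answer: 232117/69 + 50*√2501/7503 ≈ 3364.3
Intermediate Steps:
q(Q, Z) = -Z/69 + Q/(3*√(Q² + Z²)) (q(Q, Z) = (Q/(√(Q² + Z²)) + Z/(-23))/3 = (Q/√(Q² + Z²) + Z*(-1/23))/3 = (Q/√(Q² + Z²) - Z/23)/3 = (-Z/23 + Q/√(Q² + Z²))/3 = -Z/69 + Q/(3*√(Q² + Z²)))
w(L) = (-4 + L)²
w(-54) + q(50, D) = (-4 - 54)² + (-1/69*(-1) + (⅓)*50/√(50² + (-1)²)) = (-58)² + (1/69 + (⅓)*50/√(2500 + 1)) = 3364 + (1/69 + (⅓)*50/√2501) = 3364 + (1/69 + (⅓)*50*(√2501/2501)) = 3364 + (1/69 + 50*√2501/7503) = 232117/69 + 50*√2501/7503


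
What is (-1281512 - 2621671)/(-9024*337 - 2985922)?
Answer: 229599/354530 ≈ 0.64762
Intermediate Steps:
(-1281512 - 2621671)/(-9024*337 - 2985922) = -3903183/(-3041088 - 2985922) = -3903183/(-6027010) = -3903183*(-1/6027010) = 229599/354530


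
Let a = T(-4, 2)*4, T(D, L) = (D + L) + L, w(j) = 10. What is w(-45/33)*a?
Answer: 0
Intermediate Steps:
T(D, L) = D + 2*L
a = 0 (a = (-4 + 2*2)*4 = (-4 + 4)*4 = 0*4 = 0)
w(-45/33)*a = 10*0 = 0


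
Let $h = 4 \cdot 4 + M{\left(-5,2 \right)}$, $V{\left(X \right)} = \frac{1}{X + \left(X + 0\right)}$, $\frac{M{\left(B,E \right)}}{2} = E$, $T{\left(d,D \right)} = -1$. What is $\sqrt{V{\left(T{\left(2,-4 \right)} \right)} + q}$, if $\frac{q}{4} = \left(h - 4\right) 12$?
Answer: $\frac{\sqrt{3070}}{2} \approx 27.704$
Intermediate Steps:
$M{\left(B,E \right)} = 2 E$
$V{\left(X \right)} = \frac{1}{2 X}$ ($V{\left(X \right)} = \frac{1}{X + X} = \frac{1}{2 X}$)
$h = 20$ ($h = 4 \cdot 4 + 2 \cdot 2 = 16 + 4 = 20$)
$q = 768$ ($q = 4 \left(20 - 4\right) 12 = 4 \cdot 16 \cdot 12 = 4 \cdot 192 = 768$)
$\sqrt{V{\left(T{\left(2,-4 \right)} \right)} + q} = \sqrt{\frac{1}{2 \left(-1\right)} + 768} = \sqrt{\frac{1}{2} \left(-1\right) + 768} = \sqrt{- \frac{1}{2} + 768} = \sqrt{\frac{1535}{2}} = \frac{\sqrt{3070}}{2}$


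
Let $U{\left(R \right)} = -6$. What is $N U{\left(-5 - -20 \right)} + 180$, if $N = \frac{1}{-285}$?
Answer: $\frac{17102}{95} \approx 180.02$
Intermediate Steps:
$N = - \frac{1}{285} \approx -0.0035088$
$N U{\left(-5 - -20 \right)} + 180 = \left(- \frac{1}{285}\right) \left(-6\right) + 180 = \frac{2}{95} + 180 = \frac{17102}{95}$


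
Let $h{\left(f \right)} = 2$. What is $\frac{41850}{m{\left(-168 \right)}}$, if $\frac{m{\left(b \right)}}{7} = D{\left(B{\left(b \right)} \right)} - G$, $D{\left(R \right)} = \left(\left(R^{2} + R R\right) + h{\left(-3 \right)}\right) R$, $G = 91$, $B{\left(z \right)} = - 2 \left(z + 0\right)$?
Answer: $\frac{41850}{531066851} \approx 7.8804 \cdot 10^{-5}$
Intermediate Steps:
$B{\left(z \right)} = - 2 z$
$D{\left(R \right)} = R \left(2 + 2 R^{2}\right)$ ($D{\left(R \right)} = \left(\left(R^{2} + R R\right) + 2\right) R = \left(\left(R^{2} + R^{2}\right) + 2\right) R = \left(2 R^{2} + 2\right) R = \left(2 + 2 R^{2}\right) R = R \left(2 + 2 R^{2}\right)$)
$m{\left(b \right)} = -637 - 28 b \left(1 + 4 b^{2}\right)$ ($m{\left(b \right)} = 7 \left(2 \left(- 2 b\right) \left(1 + \left(- 2 b\right)^{2}\right) - 91\right) = 7 \left(2 \left(- 2 b\right) \left(1 + 4 b^{2}\right) - 91\right) = 7 \left(- 4 b \left(1 + 4 b^{2}\right) - 91\right) = 7 \left(-91 - 4 b \left(1 + 4 b^{2}\right)\right) = -637 - 28 b \left(1 + 4 b^{2}\right)$)
$\frac{41850}{m{\left(-168 \right)}} = \frac{41850}{-637 - 112 \left(-168\right)^{3} - -4704} = \frac{41850}{-637 - -531062784 + 4704} = \frac{41850}{-637 + 531062784 + 4704} = \frac{41850}{531066851}$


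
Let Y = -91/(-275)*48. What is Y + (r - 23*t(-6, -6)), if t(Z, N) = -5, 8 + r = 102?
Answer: 61843/275 ≈ 224.88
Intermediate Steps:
r = 94 (r = -8 + 102 = 94)
Y = 4368/275 (Y = -91*(-1/275)*48 = (91/275)*48 = 4368/275 ≈ 15.884)
Y + (r - 23*t(-6, -6)) = 4368/275 + (94 - 23*(-5)) = 4368/275 + (94 + 115) = 4368/275 + 209 = 61843/275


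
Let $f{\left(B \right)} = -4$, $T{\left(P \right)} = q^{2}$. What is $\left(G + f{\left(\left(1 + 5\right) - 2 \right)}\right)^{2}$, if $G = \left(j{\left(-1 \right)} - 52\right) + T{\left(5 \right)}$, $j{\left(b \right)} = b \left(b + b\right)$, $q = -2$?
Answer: $2500$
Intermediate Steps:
$T{\left(P \right)} = 4$ ($T{\left(P \right)} = \left(-2\right)^{2} = 4$)
$j{\left(b \right)} = 2 b^{2}$ ($j{\left(b \right)} = b 2 b = 2 b^{2}$)
$G = -46$ ($G = \left(2 \left(-1\right)^{2} - 52\right) + 4 = \left(2 \cdot 1 - 52\right) + 4 = \left(2 - 52\right) + 4 = -50 + 4 = -46$)
$\left(G + f{\left(\left(1 + 5\right) - 2 \right)}\right)^{2} = \left(-46 - 4\right)^{2} = \left(-50\right)^{2} = 2500$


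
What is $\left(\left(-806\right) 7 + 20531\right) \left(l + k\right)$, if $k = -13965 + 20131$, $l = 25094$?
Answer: $465430140$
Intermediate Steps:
$k = 6166$
$\left(\left(-806\right) 7 + 20531\right) \left(l + k\right) = \left(\left(-806\right) 7 + 20531\right) \left(25094 + 6166\right) = \left(-5642 + 20531\right) 31260 = 14889 \cdot 31260 = 465430140$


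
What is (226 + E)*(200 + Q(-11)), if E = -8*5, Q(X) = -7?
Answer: 35898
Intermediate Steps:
E = -40
(226 + E)*(200 + Q(-11)) = (226 - 40)*(200 - 7) = 186*193 = 35898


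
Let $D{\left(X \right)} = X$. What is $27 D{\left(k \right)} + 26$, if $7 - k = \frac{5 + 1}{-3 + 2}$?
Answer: $377$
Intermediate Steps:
$k = 13$ ($k = 7 - \frac{5 + 1}{-3 + 2} = 7 - \frac{6}{-1} = 7 - 6 \left(-1\right) = 7 - -6 = 7 + 6 = 13$)
$27 D{\left(k \right)} + 26 = 27 \cdot 13 + 26 = 351 + 26 = 377$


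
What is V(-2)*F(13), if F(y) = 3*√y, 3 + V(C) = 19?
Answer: 48*√13 ≈ 173.07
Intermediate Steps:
V(C) = 16 (V(C) = -3 + 19 = 16)
V(-2)*F(13) = 16*(3*√13) = 48*√13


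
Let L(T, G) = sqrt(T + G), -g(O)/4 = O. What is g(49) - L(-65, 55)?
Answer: -196 - I*sqrt(10) ≈ -196.0 - 3.1623*I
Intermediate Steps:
g(O) = -4*O
L(T, G) = sqrt(G + T)
g(49) - L(-65, 55) = -4*49 - sqrt(55 - 65) = -196 - sqrt(-10) = -196 - I*sqrt(10)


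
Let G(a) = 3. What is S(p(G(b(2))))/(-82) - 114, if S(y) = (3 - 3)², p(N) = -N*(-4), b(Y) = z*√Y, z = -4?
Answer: -114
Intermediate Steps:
b(Y) = -4*√Y
p(N) = 4*N (p(N) = -(-4)*N = 4*N)
S(y) = 0 (S(y) = 0² = 0)
S(p(G(b(2))))/(-82) - 114 = 0/(-82) - 114 = 0*(-1/82) - 114 = 0 - 114 = -114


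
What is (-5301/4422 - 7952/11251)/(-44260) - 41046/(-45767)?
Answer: 6025896976904759/6718656829289416 ≈ 0.89689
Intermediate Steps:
(-5301/4422 - 7952/11251)/(-44260) - 41046/(-45767) = (-5301*1/4422 - 7952*1/11251)*(-1/44260) - 41046*(-1/45767) = (-1767/1474 - 7952/11251)*(-1/44260) + 41046/45767 = -31601765/16583974*(-1/44260) + 41046/45767 = 6320353/146801337848 + 41046/45767 = 6025896976904759/6718656829289416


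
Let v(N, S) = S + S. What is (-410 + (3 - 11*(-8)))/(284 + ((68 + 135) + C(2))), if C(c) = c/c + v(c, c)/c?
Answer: -319/490 ≈ -0.65102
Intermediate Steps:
v(N, S) = 2*S
C(c) = 3 (C(c) = c/c + (2*c)/c = 1 + 2 = 3)
(-410 + (3 - 11*(-8)))/(284 + ((68 + 135) + C(2))) = (-410 + (3 - 11*(-8)))/(284 + ((68 + 135) + 3)) = (-410 + (3 + 88))/(284 + (203 + 3)) = (-410 + 91)/(284 + 206) = -319/490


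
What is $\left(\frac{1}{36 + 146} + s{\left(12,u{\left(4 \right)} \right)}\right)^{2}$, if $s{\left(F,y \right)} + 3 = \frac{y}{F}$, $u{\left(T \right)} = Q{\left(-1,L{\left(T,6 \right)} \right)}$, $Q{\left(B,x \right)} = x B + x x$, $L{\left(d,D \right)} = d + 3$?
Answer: $\frac{2116}{8281} \approx 0.25552$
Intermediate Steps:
$L{\left(d,D \right)} = 3 + d$
$Q{\left(B,x \right)} = x^{2} + B x$ ($Q{\left(B,x \right)} = B x + x^{2} = x^{2} + B x$)
$u{\left(T \right)} = \left(2 + T\right) \left(3 + T\right)$ ($u{\left(T \right)} = \left(3 + T\right) \left(-1 + \left(3 + T\right)\right) = \left(3 + T\right) \left(2 + T\right) = \left(2 + T\right) \left(3 + T\right)$)
$s{\left(F,y \right)} = -3 + \frac{y}{F}$
$\left(\frac{1}{36 + 146} + s{\left(12,u{\left(4 \right)} \right)}\right)^{2} = \left(\frac{1}{36 + 146} - \left(3 - \frac{\left(2 + 4\right) \left(3 + 4\right)}{12}\right)\right)^{2} = \left(\frac{1}{182} - \left(3 - 6 \cdot 7 \cdot \frac{1}{12}\right)\right)^{2} = \left(\frac{1}{182} + \left(-3 + 42 \cdot \frac{1}{12}\right)\right)^{2} = \left(\frac{1}{182} + \left(-3 + \frac{7}{2}\right)\right)^{2} = \left(\frac{1}{182} + \frac{1}{2}\right)^{2} = \left(\frac{46}{91}\right)^{2} = \frac{2116}{8281}$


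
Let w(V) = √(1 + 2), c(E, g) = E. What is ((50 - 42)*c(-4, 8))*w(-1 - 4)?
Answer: -32*√3 ≈ -55.426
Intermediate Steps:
w(V) = √3
((50 - 42)*c(-4, 8))*w(-1 - 4) = ((50 - 42)*(-4))*√3 = (8*(-4))*√3 = -32*√3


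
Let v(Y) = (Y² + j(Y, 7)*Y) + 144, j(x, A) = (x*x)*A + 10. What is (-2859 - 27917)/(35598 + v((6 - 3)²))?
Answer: -3847/5127 ≈ -0.75034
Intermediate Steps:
j(x, A) = 10 + A*x² (j(x, A) = x²*A + 10 = A*x² + 10 = 10 + A*x²)
v(Y) = 144 + Y² + Y*(10 + 7*Y²) (v(Y) = (Y² + (10 + 7*Y²)*Y) + 144 = (Y² + Y*(10 + 7*Y²)) + 144 = 144 + Y² + Y*(10 + 7*Y²))
(-2859 - 27917)/(35598 + v((6 - 3)²)) = (-2859 - 27917)/(35598 + (144 + ((6 - 3)²)² + (6 - 3)²*(10 + 7*((6 - 3)²)²))) = -30776/(35598 + (144 + (3²)² + 3²*(10 + 7*(3²)²))) = -30776/(35598 + (144 + 9² + 9*(10 + 7*9²))) = -30776/(35598 + (144 + 81 + 9*(10 + 7*81))) = -30776/(35598 + (144 + 81 + 9*(10 + 567))) = -30776/(35598 + (144 + 81 + 9*577)) = -30776/(35598 + (144 + 81 + 5193)) = -30776/(35598 + 5418) = -30776/41016 = -30776*1/41016 = -3847/5127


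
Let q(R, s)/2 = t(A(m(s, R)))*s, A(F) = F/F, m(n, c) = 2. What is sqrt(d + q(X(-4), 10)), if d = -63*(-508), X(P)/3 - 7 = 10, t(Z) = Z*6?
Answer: 2*sqrt(8031) ≈ 179.23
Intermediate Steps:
A(F) = 1
t(Z) = 6*Z
X(P) = 51 (X(P) = 21 + 3*10 = 21 + 30 = 51)
q(R, s) = 12*s (q(R, s) = 2*((6*1)*s) = 2*(6*s) = 12*s)
d = 32004
sqrt(d + q(X(-4), 10)) = sqrt(32004 + 12*10) = sqrt(32004 + 120) = sqrt(32124) = 2*sqrt(8031)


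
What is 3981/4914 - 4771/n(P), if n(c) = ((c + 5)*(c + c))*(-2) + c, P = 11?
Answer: 138643/18018 ≈ 7.6947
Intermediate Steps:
n(c) = c - 4*c*(5 + c) (n(c) = ((5 + c)*(2*c))*(-2) + c = (2*c*(5 + c))*(-2) + c = -4*c*(5 + c) + c = c - 4*c*(5 + c))
3981/4914 - 4771/n(P) = 3981/4914 - 4771*(-1/(11*(19 + 4*11))) = 3981*(1/4914) - 4771*(-1/(11*(19 + 44))) = 1327/1638 - 4771/((-1*11*63)) = 1327/1638 - 4771/(-693) = 1327/1638 - 4771*(-1/693) = 1327/1638 + 4771/693 = 138643/18018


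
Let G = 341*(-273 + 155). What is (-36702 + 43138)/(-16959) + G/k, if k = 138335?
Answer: -1572720302/2346023265 ≈ -0.67038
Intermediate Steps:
G = -40238 (G = 341*(-118) = -40238)
(-36702 + 43138)/(-16959) + G/k = (-36702 + 43138)/(-16959) - 40238/138335 = 6436*(-1/16959) - 40238*1/138335 = -6436/16959 - 40238/138335 = -1572720302/2346023265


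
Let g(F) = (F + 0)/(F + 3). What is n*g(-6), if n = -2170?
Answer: -4340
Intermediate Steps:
g(F) = F/(3 + F)
n*g(-6) = -(-13020)/(3 - 6) = -(-13020)/(-3) = -(-13020)*(-1)/3 = -2170*2 = -4340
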